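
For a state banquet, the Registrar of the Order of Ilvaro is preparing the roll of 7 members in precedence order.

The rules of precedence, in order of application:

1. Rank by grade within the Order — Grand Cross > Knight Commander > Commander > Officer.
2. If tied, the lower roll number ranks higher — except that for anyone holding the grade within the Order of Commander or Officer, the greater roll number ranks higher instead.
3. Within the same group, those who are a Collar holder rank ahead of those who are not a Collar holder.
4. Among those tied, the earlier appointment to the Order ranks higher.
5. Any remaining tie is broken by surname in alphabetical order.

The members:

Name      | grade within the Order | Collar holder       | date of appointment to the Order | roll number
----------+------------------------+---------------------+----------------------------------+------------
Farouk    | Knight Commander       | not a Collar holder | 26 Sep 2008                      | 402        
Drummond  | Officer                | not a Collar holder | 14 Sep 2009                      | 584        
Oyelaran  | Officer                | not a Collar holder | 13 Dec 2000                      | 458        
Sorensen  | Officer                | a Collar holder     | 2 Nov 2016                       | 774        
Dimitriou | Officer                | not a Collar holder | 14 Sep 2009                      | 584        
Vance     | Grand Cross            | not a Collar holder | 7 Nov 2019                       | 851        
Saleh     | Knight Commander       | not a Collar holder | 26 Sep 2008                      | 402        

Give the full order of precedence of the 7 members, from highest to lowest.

By grade within the Order: Vance (Grand Cross); then Farouk and Saleh (Knight Commander); then Sorensen, Dimitriou, Drummond and Oyelaran (Officer).
Farouk and Saleh both have roll number 402, so the next rule applies.
Farouk and Saleh are each not a Collar holder, so the next rule applies.
Farouk and Saleh both have date of appointment to the Order 26 Sep 2008, so the next rule applies.
Among Farouk and Saleh, alphabetically by surname: Farouk before Saleh.
Among Sorensen, Dimitriou, Drummond and Oyelaran, by roll number (higher first) (reversed rule for this group): Sorensen (774) before Dimitriou and Drummond (584) before Oyelaran (458).
Dimitriou and Drummond are each not a Collar holder, so the next rule applies.
Dimitriou and Drummond both have date of appointment to the Order 14 Sep 2009, so the next rule applies.
Among Dimitriou and Drummond, alphabetically by surname: Dimitriou before Drummond.
Full order: Vance, Farouk, Saleh, Sorensen, Dimitriou, Drummond, Oyelaran.

Vance, Farouk, Saleh, Sorensen, Dimitriou, Drummond, Oyelaran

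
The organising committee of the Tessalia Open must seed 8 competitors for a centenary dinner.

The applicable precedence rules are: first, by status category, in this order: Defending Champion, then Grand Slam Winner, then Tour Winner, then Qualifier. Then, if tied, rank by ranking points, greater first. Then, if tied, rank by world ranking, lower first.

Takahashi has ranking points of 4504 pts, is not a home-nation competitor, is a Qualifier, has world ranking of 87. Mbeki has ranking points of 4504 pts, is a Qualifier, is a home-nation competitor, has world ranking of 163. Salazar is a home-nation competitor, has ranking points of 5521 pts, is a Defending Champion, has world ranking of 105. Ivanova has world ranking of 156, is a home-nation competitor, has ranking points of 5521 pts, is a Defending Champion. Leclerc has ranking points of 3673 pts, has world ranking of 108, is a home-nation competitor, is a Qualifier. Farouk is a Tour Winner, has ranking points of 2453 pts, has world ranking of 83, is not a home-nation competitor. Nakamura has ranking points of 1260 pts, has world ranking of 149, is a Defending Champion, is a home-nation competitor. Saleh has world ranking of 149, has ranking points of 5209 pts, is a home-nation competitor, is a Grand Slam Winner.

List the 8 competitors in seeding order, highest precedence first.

By status category: Salazar, Ivanova and Nakamura (Defending Champion); then Saleh (Grand Slam Winner); then Farouk (Tour Winner); then Takahashi, Mbeki and Leclerc (Qualifier).
Among Salazar, Ivanova and Nakamura, by ranking points (higher first): Salazar and Ivanova (5521 pts) before Nakamura (1260 pts).
Among Salazar and Ivanova, by world ranking (lower first): Salazar (105) before Ivanova (156).
Among Takahashi, Mbeki and Leclerc, by ranking points (higher first): Takahashi and Mbeki (4504 pts) before Leclerc (3673 pts).
Among Takahashi and Mbeki, by world ranking (lower first): Takahashi (87) before Mbeki (163).
Full order: Salazar, Ivanova, Nakamura, Saleh, Farouk, Takahashi, Mbeki, Leclerc.

Salazar, Ivanova, Nakamura, Saleh, Farouk, Takahashi, Mbeki, Leclerc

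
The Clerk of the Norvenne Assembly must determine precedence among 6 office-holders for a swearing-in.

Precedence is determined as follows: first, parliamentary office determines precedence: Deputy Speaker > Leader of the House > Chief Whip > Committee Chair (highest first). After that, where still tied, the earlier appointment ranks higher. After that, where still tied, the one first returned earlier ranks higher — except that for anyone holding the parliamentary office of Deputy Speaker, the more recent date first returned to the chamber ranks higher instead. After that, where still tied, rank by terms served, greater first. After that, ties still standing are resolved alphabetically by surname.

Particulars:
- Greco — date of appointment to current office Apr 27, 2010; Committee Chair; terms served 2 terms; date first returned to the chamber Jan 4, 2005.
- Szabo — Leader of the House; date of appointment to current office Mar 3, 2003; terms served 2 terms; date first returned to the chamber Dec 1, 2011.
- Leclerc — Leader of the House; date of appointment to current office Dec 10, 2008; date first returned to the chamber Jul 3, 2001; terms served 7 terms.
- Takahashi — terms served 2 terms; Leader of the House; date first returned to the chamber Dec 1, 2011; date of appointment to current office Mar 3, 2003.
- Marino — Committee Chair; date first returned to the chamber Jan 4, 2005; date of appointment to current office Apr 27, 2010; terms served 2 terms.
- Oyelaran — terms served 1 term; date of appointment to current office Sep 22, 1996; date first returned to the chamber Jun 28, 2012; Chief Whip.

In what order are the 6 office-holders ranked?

By parliamentary office: Szabo, Takahashi and Leclerc (Leader of the House); then Oyelaran (Chief Whip); then Greco and Marino (Committee Chair).
Among Szabo, Takahashi and Leclerc, by date of appointment to current office (earlier first): Szabo and Takahashi (Mar 3, 2003) before Leclerc (Dec 10, 2008).
Szabo and Takahashi both have date first returned to the chamber Dec 1, 2011, so the next rule applies.
Szabo and Takahashi both have terms served 2 terms, so the next rule applies.
Among Szabo and Takahashi, alphabetically by surname: Szabo before Takahashi.
Greco and Marino both have date of appointment to current office Apr 27, 2010, so the next rule applies.
Greco and Marino both have date first returned to the chamber Jan 4, 2005, so the next rule applies.
Greco and Marino both have terms served 2 terms, so the next rule applies.
Among Greco and Marino, alphabetically by surname: Greco before Marino.
Full order: Szabo, Takahashi, Leclerc, Oyelaran, Greco, Marino.

Szabo, Takahashi, Leclerc, Oyelaran, Greco, Marino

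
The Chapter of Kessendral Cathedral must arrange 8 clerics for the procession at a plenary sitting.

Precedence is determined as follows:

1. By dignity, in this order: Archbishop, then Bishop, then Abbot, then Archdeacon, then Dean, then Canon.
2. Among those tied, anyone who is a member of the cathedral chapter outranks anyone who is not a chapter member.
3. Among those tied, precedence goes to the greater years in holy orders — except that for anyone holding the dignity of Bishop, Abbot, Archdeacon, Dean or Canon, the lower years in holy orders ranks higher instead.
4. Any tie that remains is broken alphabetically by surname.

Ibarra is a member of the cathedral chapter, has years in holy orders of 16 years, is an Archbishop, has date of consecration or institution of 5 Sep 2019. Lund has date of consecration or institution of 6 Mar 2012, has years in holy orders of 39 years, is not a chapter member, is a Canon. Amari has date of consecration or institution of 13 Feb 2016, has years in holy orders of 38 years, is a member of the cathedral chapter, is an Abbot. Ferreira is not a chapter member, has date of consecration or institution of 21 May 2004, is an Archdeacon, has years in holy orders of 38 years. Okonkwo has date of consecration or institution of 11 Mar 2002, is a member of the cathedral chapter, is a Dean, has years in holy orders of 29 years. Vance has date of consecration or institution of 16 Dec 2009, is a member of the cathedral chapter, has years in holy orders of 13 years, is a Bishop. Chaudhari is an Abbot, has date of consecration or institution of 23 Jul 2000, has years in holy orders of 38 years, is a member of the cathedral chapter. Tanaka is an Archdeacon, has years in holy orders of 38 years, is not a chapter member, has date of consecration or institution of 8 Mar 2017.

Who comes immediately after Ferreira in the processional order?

Tanaka

By dignity: Ibarra (Archbishop); then Vance (Bishop); then Amari and Chaudhari (Abbot); then Ferreira and Tanaka (Archdeacon); then Okonkwo (Dean); then Lund (Canon).
Amari and Chaudhari are each a member of the cathedral chapter, so the next rule applies.
Amari and Chaudhari both have years in holy orders 38 years, so the next rule applies.
Among Amari and Chaudhari, alphabetically by surname: Amari before Chaudhari.
Ferreira and Tanaka are each not a chapter member, so the next rule applies.
Ferreira and Tanaka both have years in holy orders 38 years, so the next rule applies.
Among Ferreira and Tanaka, alphabetically by surname: Ferreira before Tanaka.
Order: Ibarra, Vance, Amari, Chaudhari, Ferreira, Tanaka, Okonkwo, Lund.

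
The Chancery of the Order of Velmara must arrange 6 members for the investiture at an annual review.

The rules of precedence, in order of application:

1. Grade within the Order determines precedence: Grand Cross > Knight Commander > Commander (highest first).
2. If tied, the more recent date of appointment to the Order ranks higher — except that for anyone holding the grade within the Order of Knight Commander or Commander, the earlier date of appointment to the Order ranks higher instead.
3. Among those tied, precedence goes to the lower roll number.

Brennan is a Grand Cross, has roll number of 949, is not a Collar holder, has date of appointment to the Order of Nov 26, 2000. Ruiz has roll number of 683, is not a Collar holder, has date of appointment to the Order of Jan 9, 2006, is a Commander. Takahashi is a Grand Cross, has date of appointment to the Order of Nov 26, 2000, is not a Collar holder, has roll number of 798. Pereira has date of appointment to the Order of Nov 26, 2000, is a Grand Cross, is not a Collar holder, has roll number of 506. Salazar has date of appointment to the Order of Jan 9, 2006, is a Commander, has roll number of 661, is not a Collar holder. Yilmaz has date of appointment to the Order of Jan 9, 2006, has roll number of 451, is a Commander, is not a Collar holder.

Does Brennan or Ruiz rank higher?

By grade within the Order: Pereira, Takahashi and Brennan (Grand Cross); then Yilmaz, Salazar and Ruiz (Commander).
Pereira, Takahashi and Brennan all have date of appointment to the Order Nov 26, 2000, so the next rule applies.
Among Pereira, Takahashi and Brennan, by roll number (lower first): Pereira (506) before Takahashi (798) before Brennan (949).
Yilmaz, Salazar and Ruiz all have date of appointment to the Order Jan 9, 2006, so the next rule applies.
Among Yilmaz, Salazar and Ruiz, by roll number (lower first): Yilmaz (451) before Salazar (661) before Ruiz (683).
So Brennan takes precedence.

Brennan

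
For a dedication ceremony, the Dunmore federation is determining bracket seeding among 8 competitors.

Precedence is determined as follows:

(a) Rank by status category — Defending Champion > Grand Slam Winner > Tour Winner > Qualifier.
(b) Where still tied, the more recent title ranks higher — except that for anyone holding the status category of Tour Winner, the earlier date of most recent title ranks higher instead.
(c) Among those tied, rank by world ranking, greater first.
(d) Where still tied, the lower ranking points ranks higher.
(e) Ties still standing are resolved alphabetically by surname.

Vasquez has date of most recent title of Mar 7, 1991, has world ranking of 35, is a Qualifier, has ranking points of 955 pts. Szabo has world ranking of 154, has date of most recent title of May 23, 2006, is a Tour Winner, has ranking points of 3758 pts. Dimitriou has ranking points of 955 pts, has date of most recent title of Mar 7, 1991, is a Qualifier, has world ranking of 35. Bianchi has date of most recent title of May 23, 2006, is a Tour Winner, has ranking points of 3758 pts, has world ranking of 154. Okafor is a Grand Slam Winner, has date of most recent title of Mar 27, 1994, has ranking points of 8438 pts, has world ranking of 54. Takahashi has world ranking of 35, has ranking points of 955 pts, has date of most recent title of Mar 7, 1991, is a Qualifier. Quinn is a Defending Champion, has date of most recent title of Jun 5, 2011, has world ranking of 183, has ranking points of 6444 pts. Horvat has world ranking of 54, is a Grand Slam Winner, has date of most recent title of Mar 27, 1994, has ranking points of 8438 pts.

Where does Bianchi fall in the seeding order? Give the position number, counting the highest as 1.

By status category: Quinn (Defending Champion); then Horvat and Okafor (Grand Slam Winner); then Bianchi and Szabo (Tour Winner); then Dimitriou, Takahashi and Vasquez (Qualifier).
Horvat and Okafor both have date of most recent title Mar 27, 1994, so the next rule applies.
Horvat and Okafor both have world ranking 54, so the next rule applies.
Horvat and Okafor both have ranking points 8438 pts, so the next rule applies.
Among Horvat and Okafor, alphabetically by surname: Horvat before Okafor.
Bianchi and Szabo both have date of most recent title May 23, 2006, so the next rule applies.
Bianchi and Szabo both have world ranking 154, so the next rule applies.
Bianchi and Szabo both have ranking points 3758 pts, so the next rule applies.
Among Bianchi and Szabo, alphabetically by surname: Bianchi before Szabo.
Dimitriou, Takahashi and Vasquez all have date of most recent title Mar 7, 1991, so the next rule applies.
Dimitriou, Takahashi and Vasquez all have world ranking 35, so the next rule applies.
Dimitriou, Takahashi and Vasquez all have ranking points 955 pts, so the next rule applies.
Among Dimitriou, Takahashi and Vasquez, alphabetically by surname: Dimitriou before Takahashi before Vasquez.
Order: Quinn, Horvat, Okafor, Bianchi, Szabo, Dimitriou, Takahashi, Vasquez. So position 4.

4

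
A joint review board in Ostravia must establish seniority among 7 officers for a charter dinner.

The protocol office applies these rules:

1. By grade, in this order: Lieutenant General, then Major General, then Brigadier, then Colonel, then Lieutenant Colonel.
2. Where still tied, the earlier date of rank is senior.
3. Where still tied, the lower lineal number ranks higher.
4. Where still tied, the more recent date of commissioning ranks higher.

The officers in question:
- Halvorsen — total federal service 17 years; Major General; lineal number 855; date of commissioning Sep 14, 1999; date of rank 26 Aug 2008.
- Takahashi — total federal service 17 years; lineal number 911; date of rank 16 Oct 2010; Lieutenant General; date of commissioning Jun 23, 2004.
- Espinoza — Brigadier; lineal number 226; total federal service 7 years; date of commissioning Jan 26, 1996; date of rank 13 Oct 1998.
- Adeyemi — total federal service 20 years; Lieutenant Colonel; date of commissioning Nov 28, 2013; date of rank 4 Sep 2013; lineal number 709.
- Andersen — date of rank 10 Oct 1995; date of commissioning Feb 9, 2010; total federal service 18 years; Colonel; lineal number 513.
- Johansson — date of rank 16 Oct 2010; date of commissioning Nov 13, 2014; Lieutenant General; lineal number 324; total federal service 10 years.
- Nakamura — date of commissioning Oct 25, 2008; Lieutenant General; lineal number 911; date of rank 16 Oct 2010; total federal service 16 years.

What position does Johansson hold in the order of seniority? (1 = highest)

By grade: Johansson, Nakamura and Takahashi (Lieutenant General); then Halvorsen (Major General); then Espinoza (Brigadier); then Andersen (Colonel); then Adeyemi (Lieutenant Colonel).
Johansson, Nakamura and Takahashi all have date of rank 16 Oct 2010, so the next rule applies.
Among Johansson, Nakamura and Takahashi, by lineal number (lower first): Johansson (324) before Nakamura and Takahashi (911).
Among Nakamura and Takahashi, by date of commissioning (later first): Nakamura (Oct 25, 2008) before Takahashi (Jun 23, 2004).
Order: Johansson, Nakamura, Takahashi, Halvorsen, Espinoza, Andersen, Adeyemi. So position 1.

1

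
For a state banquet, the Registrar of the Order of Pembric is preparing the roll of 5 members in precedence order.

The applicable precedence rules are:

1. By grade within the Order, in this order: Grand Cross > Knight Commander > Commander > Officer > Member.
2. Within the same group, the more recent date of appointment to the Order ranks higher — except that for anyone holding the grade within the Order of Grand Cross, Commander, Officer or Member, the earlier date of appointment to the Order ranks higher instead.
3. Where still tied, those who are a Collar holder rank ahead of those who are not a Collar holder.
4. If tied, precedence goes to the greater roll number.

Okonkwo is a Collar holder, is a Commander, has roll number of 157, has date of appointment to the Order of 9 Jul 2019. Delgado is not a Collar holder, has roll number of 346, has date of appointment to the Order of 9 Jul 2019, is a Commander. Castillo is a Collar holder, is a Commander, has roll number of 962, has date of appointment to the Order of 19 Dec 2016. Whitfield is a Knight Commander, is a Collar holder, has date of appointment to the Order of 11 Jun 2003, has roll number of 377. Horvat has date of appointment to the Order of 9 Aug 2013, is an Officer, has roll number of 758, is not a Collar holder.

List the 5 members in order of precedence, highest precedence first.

By grade within the Order: Whitfield (Knight Commander); then Castillo, Okonkwo and Delgado (Commander); then Horvat (Officer).
Among Castillo, Okonkwo and Delgado, by date of appointment to the Order (earlier first) (reversed rule for this group): Castillo (19 Dec 2016) before Okonkwo and Delgado (9 Jul 2019).
Among Okonkwo and Delgado, a Collar holder before not a Collar holder: Okonkwo (a Collar holder) before Delgado (not a Collar holder).
Full order: Whitfield, Castillo, Okonkwo, Delgado, Horvat.

Whitfield, Castillo, Okonkwo, Delgado, Horvat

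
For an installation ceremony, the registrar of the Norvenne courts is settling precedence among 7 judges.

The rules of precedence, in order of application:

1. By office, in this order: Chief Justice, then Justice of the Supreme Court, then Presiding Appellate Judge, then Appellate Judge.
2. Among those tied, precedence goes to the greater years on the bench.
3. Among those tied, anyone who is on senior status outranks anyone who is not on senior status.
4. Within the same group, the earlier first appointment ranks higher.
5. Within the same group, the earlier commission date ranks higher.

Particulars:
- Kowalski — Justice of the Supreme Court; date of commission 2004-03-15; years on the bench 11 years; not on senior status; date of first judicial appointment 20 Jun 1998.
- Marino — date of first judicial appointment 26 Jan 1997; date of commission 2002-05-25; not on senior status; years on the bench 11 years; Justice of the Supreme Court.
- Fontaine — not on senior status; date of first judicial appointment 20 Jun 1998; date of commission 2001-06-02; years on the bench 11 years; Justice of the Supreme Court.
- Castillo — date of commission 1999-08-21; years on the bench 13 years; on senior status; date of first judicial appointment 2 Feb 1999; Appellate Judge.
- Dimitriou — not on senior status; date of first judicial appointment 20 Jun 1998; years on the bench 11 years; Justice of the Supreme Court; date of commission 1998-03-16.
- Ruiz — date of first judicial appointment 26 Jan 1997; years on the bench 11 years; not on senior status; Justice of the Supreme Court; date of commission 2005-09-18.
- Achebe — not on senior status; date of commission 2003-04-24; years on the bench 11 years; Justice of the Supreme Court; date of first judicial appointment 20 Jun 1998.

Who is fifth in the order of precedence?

Achebe

By office: Marino, Ruiz, Dimitriou, Fontaine, Achebe and Kowalski (Justice of the Supreme Court); then Castillo (Appellate Judge).
Marino, Ruiz, Dimitriou, Fontaine, Achebe and Kowalski all have years on the bench 11 years, so the next rule applies.
Marino, Ruiz, Dimitriou, Fontaine, Achebe and Kowalski are each not on senior status, so the next rule applies.
Among Marino, Ruiz, Dimitriou, Fontaine, Achebe and Kowalski, by date of first judicial appointment (earlier first): Marino and Ruiz (26 Jan 1997) before Dimitriou, Fontaine, Achebe and Kowalski (20 Jun 1998).
Among Marino and Ruiz, by date of commission (earlier first): Marino (2002-05-25) before Ruiz (2005-09-18).
Among Dimitriou, Fontaine, Achebe and Kowalski, by date of commission (earlier first): Dimitriou (1998-03-16) before Fontaine (2001-06-02) before Achebe (2003-04-24) before Kowalski (2004-03-15).
Order: Marino, Ruiz, Dimitriou, Fontaine, Achebe, Kowalski, Castillo.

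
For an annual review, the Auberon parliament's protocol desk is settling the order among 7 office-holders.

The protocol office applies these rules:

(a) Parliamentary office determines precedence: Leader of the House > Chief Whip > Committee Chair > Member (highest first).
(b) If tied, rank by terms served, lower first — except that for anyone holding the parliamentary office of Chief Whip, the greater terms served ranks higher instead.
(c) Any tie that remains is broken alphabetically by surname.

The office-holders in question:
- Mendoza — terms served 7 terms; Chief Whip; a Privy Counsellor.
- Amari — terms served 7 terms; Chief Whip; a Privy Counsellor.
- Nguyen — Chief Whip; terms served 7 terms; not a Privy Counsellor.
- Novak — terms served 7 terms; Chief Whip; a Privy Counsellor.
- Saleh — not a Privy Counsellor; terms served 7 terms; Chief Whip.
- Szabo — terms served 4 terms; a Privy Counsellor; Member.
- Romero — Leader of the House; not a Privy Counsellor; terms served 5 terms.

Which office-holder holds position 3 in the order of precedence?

Mendoza

By parliamentary office: Romero (Leader of the House); then Amari, Mendoza, Nguyen, Novak and Saleh (Chief Whip); then Szabo (Member).
Amari, Mendoza, Nguyen, Novak and Saleh all have terms served 7 terms, so the next rule applies.
Among Amari, Mendoza, Nguyen, Novak and Saleh, alphabetically by surname: Amari before Mendoza before Nguyen before Novak before Saleh.
Order: Romero, Amari, Mendoza, Nguyen, Novak, Saleh, Szabo.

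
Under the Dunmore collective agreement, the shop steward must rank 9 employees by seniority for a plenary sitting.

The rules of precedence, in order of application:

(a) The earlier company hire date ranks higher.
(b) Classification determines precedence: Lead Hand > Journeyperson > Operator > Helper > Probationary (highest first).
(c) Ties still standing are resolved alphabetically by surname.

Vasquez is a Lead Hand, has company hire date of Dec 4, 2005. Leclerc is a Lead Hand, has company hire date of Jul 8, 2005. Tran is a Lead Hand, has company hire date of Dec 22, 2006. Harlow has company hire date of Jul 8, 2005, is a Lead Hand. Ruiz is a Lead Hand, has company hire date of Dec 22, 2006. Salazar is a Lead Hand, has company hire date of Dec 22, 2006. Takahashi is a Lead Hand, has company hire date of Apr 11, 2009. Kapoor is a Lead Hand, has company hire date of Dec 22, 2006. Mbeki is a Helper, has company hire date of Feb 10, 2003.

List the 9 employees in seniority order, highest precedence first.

Mbeki, Harlow, Leclerc, Vasquez, Kapoor, Ruiz, Salazar, Tran, Takahashi

By company hire date (earlier first): Mbeki (Feb 10, 2003); then Harlow and Leclerc (both Jul 8, 2005); then Vasquez (Dec 4, 2005); then Kapoor, Ruiz, Salazar and Tran (each Dec 22, 2006); then Takahashi (Apr 11, 2009).
Harlow and Leclerc are each Lead Hand, so the next rule applies.
Among Harlow and Leclerc, alphabetically by surname: Harlow before Leclerc.
Kapoor, Ruiz, Salazar and Tran are each Lead Hand, so the next rule applies.
Among Kapoor, Ruiz, Salazar and Tran, alphabetically by surname: Kapoor before Ruiz before Salazar before Tran.
Full order: Mbeki, Harlow, Leclerc, Vasquez, Kapoor, Ruiz, Salazar, Tran, Takahashi.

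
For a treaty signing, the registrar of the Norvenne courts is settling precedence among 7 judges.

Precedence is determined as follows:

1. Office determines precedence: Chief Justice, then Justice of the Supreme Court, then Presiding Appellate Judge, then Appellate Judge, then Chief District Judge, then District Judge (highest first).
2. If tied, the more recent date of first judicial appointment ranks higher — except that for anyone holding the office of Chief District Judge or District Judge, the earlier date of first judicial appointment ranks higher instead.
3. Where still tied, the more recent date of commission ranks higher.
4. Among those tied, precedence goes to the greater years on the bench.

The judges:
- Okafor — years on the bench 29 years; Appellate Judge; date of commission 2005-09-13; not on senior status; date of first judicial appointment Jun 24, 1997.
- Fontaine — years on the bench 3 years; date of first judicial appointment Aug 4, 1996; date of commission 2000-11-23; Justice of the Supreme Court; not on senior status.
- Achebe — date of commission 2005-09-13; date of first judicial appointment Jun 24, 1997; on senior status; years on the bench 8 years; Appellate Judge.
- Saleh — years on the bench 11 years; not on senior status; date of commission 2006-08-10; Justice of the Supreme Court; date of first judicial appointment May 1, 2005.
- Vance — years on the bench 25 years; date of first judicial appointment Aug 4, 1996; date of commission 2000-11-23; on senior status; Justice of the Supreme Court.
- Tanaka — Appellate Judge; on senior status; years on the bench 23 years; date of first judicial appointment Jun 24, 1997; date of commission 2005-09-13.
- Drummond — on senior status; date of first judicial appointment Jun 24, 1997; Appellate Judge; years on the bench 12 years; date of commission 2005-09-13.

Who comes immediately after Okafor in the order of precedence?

By office: Saleh, Vance and Fontaine (Justice of the Supreme Court); then Okafor, Tanaka, Drummond and Achebe (Appellate Judge).
Among Saleh, Vance and Fontaine, by date of first judicial appointment (later first): Saleh (May 1, 2005) before Vance and Fontaine (Aug 4, 1996).
Vance and Fontaine both have date of commission 2000-11-23, so the next rule applies.
Among Vance and Fontaine, by years on the bench (higher first): Vance (25 years) before Fontaine (3 years).
Okafor, Tanaka, Drummond and Achebe all have date of first judicial appointment Jun 24, 1997, so the next rule applies.
Okafor, Tanaka, Drummond and Achebe all have date of commission 2005-09-13, so the next rule applies.
Among Okafor, Tanaka, Drummond and Achebe, by years on the bench (higher first): Okafor (29 years) before Tanaka (23 years) before Drummond (12 years) before Achebe (8 years).
Order: Saleh, Vance, Fontaine, Okafor, Tanaka, Drummond, Achebe.

Tanaka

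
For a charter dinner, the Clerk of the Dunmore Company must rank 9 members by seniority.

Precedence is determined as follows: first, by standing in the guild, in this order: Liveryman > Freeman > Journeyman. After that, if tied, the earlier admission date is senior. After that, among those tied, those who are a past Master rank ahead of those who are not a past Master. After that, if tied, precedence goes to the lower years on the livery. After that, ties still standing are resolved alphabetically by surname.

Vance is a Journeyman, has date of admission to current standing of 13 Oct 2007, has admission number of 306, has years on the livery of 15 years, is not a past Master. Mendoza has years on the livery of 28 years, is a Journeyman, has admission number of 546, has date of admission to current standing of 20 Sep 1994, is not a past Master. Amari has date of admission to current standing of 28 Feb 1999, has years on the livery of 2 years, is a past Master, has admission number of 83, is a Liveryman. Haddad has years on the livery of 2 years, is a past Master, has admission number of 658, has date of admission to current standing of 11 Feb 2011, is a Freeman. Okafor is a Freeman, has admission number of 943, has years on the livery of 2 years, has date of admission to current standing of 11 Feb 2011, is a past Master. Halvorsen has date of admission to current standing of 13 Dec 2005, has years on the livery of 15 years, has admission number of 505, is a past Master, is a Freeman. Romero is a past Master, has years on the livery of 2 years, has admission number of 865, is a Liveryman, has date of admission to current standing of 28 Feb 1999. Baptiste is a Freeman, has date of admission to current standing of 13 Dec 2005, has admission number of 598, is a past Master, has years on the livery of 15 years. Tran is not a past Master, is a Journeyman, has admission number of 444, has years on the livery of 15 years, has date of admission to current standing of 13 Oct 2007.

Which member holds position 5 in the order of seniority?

By standing in the guild: Amari and Romero (Liveryman); then Baptiste, Halvorsen, Haddad and Okafor (Freeman); then Mendoza, Tran and Vance (Journeyman).
Amari and Romero both have date of admission to current standing 28 Feb 1999, so the next rule applies.
Amari and Romero are each a past Master, so the next rule applies.
Amari and Romero both have years on the livery 2 years, so the next rule applies.
Among Amari and Romero, alphabetically by surname: Amari before Romero.
Among Baptiste, Halvorsen, Haddad and Okafor, by date of admission to current standing (earlier first): Baptiste and Halvorsen (13 Dec 2005) before Haddad and Okafor (11 Feb 2011).
Baptiste and Halvorsen are each a past Master, so the next rule applies.
Baptiste and Halvorsen both have years on the livery 15 years, so the next rule applies.
Among Baptiste and Halvorsen, alphabetically by surname: Baptiste before Halvorsen.
Haddad and Okafor are each a past Master, so the next rule applies.
Haddad and Okafor both have years on the livery 2 years, so the next rule applies.
Among Haddad and Okafor, alphabetically by surname: Haddad before Okafor.
Among Mendoza, Tran and Vance, by date of admission to current standing (earlier first): Mendoza (20 Sep 1994) before Tran and Vance (13 Oct 2007).
Tran and Vance are each not a past Master, so the next rule applies.
Tran and Vance both have years on the livery 15 years, so the next rule applies.
Among Tran and Vance, alphabetically by surname: Tran before Vance.
Order: Amari, Romero, Baptiste, Halvorsen, Haddad, Okafor, Mendoza, Tran, Vance.

Haddad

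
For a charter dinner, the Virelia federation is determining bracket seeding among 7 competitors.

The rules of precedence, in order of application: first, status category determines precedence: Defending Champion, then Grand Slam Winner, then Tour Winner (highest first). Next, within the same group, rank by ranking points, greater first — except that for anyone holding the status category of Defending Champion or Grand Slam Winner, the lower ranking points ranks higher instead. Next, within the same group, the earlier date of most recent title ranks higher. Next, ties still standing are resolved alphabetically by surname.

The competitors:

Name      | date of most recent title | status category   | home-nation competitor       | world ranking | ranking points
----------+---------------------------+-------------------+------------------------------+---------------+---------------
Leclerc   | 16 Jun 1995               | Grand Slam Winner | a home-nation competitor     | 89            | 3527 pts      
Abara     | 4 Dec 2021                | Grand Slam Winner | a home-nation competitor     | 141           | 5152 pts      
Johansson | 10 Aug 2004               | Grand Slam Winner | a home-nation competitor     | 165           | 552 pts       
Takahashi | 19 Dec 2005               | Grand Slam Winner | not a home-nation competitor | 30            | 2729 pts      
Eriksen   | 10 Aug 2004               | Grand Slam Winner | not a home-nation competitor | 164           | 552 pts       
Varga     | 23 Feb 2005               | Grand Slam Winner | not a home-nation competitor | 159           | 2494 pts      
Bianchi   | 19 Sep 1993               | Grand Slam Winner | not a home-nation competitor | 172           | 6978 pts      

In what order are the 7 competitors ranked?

By status category: Eriksen, Johansson, Varga, Takahashi, Leclerc, Abara and Bianchi (Grand Slam Winner).
Among Eriksen, Johansson, Varga, Takahashi, Leclerc, Abara and Bianchi, by ranking points (lower first) (reversed rule for this group): Eriksen and Johansson (552 pts) before Varga (2494 pts) before Takahashi (2729 pts) before Leclerc (3527 pts) before Abara (5152 pts) before Bianchi (6978 pts).
Eriksen and Johansson both have date of most recent title 10 Aug 2004, so the next rule applies.
Among Eriksen and Johansson, alphabetically by surname: Eriksen before Johansson.
Full order: Eriksen, Johansson, Varga, Takahashi, Leclerc, Abara, Bianchi.

Eriksen, Johansson, Varga, Takahashi, Leclerc, Abara, Bianchi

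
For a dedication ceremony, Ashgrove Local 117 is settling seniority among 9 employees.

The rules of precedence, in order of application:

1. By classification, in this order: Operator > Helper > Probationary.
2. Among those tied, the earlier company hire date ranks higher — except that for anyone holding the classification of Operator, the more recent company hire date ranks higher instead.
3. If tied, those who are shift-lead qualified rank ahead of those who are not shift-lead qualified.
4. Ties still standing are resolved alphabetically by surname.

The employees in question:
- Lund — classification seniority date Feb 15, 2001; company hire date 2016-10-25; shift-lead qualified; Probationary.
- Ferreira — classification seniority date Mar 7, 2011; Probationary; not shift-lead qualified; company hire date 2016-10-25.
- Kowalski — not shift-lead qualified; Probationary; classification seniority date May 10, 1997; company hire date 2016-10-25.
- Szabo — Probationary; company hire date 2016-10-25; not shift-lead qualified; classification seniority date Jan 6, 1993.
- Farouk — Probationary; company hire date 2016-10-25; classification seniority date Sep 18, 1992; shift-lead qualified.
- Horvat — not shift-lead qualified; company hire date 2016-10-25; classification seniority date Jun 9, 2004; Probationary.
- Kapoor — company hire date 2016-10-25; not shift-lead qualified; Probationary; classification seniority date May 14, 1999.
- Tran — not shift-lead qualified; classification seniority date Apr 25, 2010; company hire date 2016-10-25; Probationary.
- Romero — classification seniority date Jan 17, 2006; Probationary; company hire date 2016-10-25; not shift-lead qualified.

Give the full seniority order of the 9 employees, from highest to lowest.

By classification: Farouk, Lund, Ferreira, Horvat, Kapoor, Kowalski, Romero, Szabo and Tran (Probationary).
Farouk, Lund, Ferreira, Horvat, Kapoor, Kowalski, Romero, Szabo and Tran all have company hire date 2016-10-25, so the next rule applies.
Among Farouk, Lund, Ferreira, Horvat, Kapoor, Kowalski, Romero, Szabo and Tran, shift-lead qualified before not shift-lead qualified: Farouk and Lund (shift-lead qualified) before Ferreira, Horvat, Kapoor, Kowalski, Romero, Szabo and Tran (not shift-lead qualified).
Among Farouk and Lund, alphabetically by surname: Farouk before Lund.
Among Ferreira, Horvat, Kapoor, Kowalski, Romero, Szabo and Tran, alphabetically by surname: Ferreira before Horvat before Kapoor before Kowalski before Romero before Szabo before Tran.
Full order: Farouk, Lund, Ferreira, Horvat, Kapoor, Kowalski, Romero, Szabo, Tran.

Farouk, Lund, Ferreira, Horvat, Kapoor, Kowalski, Romero, Szabo, Tran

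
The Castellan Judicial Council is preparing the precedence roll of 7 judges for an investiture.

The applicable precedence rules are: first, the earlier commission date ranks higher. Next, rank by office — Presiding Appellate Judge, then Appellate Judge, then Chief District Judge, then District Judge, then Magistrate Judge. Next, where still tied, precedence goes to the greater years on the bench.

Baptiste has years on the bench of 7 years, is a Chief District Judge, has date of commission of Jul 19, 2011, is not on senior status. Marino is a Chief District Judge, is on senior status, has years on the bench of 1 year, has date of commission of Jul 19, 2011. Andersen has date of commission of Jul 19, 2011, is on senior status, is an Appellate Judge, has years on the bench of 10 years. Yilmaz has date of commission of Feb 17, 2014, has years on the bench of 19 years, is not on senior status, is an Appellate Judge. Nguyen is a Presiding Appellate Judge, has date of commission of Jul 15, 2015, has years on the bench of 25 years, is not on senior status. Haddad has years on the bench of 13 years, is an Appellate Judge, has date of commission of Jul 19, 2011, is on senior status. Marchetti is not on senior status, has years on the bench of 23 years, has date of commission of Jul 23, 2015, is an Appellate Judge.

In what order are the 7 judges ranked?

Haddad, Andersen, Baptiste, Marino, Yilmaz, Nguyen, Marchetti

By date of commission (earlier first): Haddad, Andersen, Baptiste and Marino (each Jul 19, 2011); then Yilmaz (Feb 17, 2014); then Nguyen (Jul 15, 2015); then Marchetti (Jul 23, 2015).
Among Haddad, Andersen, Baptiste and Marino, by office: Haddad and Andersen (Appellate Judge) before Baptiste and Marino (Chief District Judge).
Among Haddad and Andersen, by years on the bench (higher first): Haddad (13 years) before Andersen (10 years).
Among Baptiste and Marino, by years on the bench (higher first): Baptiste (7 years) before Marino (1 year).
Full order: Haddad, Andersen, Baptiste, Marino, Yilmaz, Nguyen, Marchetti.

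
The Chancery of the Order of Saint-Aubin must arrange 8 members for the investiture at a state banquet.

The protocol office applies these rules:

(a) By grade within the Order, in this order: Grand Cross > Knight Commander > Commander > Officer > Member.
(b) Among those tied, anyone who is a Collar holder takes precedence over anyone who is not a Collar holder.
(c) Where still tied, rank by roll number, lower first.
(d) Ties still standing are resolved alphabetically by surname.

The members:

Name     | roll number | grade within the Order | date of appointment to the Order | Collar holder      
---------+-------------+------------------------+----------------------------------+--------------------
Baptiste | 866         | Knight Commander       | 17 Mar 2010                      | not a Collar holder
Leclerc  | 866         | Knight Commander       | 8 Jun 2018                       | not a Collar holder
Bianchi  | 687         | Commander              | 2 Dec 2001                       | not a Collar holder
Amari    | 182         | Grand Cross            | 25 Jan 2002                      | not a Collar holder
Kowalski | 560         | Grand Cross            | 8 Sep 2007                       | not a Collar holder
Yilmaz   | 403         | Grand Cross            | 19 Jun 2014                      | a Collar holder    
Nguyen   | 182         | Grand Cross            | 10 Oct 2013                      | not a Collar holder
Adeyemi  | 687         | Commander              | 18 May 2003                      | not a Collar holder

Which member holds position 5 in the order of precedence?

Baptiste

By grade within the Order: Yilmaz, Amari, Nguyen and Kowalski (Grand Cross); then Baptiste and Leclerc (Knight Commander); then Adeyemi and Bianchi (Commander).
Among Yilmaz, Amari, Nguyen and Kowalski, a Collar holder before not a Collar holder: Yilmaz (a Collar holder) before Amari, Nguyen and Kowalski (not a Collar holder).
Among Amari, Nguyen and Kowalski, by roll number (lower first): Amari and Nguyen (182) before Kowalski (560).
Among Amari and Nguyen, alphabetically by surname: Amari before Nguyen.
Baptiste and Leclerc are each not a Collar holder, so the next rule applies.
Baptiste and Leclerc both have roll number 866, so the next rule applies.
Among Baptiste and Leclerc, alphabetically by surname: Baptiste before Leclerc.
Adeyemi and Bianchi are each not a Collar holder, so the next rule applies.
Adeyemi and Bianchi both have roll number 687, so the next rule applies.
Among Adeyemi and Bianchi, alphabetically by surname: Adeyemi before Bianchi.
Order: Yilmaz, Amari, Nguyen, Kowalski, Baptiste, Leclerc, Adeyemi, Bianchi.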